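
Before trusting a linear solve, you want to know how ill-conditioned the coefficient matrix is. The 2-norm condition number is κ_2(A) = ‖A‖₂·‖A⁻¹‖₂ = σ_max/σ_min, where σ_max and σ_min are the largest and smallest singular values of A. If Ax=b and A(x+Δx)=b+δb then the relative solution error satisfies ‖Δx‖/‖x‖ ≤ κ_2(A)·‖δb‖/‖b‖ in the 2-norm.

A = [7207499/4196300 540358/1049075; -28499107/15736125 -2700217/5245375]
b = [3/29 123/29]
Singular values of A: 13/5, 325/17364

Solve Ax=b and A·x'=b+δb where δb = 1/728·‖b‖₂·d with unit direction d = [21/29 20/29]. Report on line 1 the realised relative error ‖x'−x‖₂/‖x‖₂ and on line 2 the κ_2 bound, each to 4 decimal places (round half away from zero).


0.0019
0.1908

largest singular value 13/5, smallest 325/17364
κ = σ_max/σ_min = (13/5)/(325/17364) = 138.9120
perturbation bound = 138.9120·1/728 = 0.1908
solve Ax = b  →  x = [-45.9870 153.5487]
‖b‖₂ = 4.2426 and ‖x‖₂ = 160.2872
Δx = A⁻¹·δb where δb = 1/728·4.2426·d; ‖Δx‖ = 0.3114
realised ‖Δx‖/‖x‖ = 0.0019
realised/bound (from unrounded values) ≈ 0.0102


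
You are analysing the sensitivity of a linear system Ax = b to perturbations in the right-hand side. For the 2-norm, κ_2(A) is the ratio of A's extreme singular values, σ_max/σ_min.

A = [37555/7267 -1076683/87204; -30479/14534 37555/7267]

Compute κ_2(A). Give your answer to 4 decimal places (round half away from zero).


258.0000

M = AᵀA = [38878589/1249924 -279897415/3749772; -279897415/3749772 8061187681/44997264]. tr(M)=55981165/266256, det(M)=707281/1065024
char-poly roots: 841/4 and 841/266256
κ_2(A) = √(λ_max/λ_min) = √((841/4) / (841/266256)) = 258.0000


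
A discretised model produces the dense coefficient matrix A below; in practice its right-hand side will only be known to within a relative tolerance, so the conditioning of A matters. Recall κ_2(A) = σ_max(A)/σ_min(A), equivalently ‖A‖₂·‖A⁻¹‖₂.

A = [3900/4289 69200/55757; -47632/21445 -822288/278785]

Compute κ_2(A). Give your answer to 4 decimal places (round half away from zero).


M = AᵀA = [2649057424/459888025 3531863232/459888025; 3531863232/459888025 4709310976/459888025]. tr(M)=294334736/18395521, det(M)=102400/18395521
solving λ² − 294334736/18395521·λ + 102400/18395521 = 0 gives λ = 16, 6400/18395521
κ = σ_max/σ_min = 4/(80/4289) = 214.4500

214.4500


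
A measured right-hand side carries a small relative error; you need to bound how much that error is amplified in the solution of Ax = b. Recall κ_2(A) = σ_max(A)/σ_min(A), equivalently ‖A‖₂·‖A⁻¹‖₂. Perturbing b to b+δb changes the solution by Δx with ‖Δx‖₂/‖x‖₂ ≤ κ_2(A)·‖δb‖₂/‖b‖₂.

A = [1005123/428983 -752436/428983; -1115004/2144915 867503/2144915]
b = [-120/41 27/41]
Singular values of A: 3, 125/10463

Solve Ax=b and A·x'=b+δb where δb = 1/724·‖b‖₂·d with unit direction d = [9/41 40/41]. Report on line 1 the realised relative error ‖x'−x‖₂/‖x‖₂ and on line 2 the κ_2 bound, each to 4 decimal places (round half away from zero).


σ_max = 3, σ_min = 125/10463
κ_2(A) = 3 / (125/10463) = 251.1120
κ_2(A)·‖δb‖/‖b‖ = 0.3468
solve Ax = b  →  x = [-0.8000 0.6000]
‖b‖ = 3.0000, ‖x‖ = 1.0000
re-solving with b+δb shifts x by Δx of norm 0.3468
dividing the unrounded norms, ‖Δx‖/‖x‖ = 0.3468
realised/bound = 1 exactly: the bound is attained for this b and d

0.3468
0.3468


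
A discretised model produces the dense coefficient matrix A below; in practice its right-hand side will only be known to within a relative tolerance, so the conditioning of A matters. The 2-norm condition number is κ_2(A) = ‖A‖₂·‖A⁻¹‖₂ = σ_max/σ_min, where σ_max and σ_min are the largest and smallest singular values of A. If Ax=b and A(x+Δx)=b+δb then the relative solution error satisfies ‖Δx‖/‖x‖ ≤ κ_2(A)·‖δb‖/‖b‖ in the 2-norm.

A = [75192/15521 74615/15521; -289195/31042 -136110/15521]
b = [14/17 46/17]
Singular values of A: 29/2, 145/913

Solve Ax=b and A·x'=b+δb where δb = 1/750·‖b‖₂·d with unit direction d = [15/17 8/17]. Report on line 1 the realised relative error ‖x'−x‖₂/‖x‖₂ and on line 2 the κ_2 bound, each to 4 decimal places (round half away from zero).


from the listed singular values, σ₁ = 29/2, σ_n = 145/913
condition number: (29/2) ÷ (145/913) = 91.3000
worst-case relative error ≤ 91.3000 × 1/750 = 0.1217
solve Ax = b  →  x = [-8.7848 9.0240]
‖b‖ = 2.8284, ‖x‖ = 12.5939
Δx = A⁻¹·δb where δb = 1/750·2.8284·d; ‖Δx‖ = 0.0237
dividing the unrounded norms, ‖Δx‖/‖x‖ = 0.0019
realised/bound (from unrounded values) ≈ 0.0155

0.0019
0.1217


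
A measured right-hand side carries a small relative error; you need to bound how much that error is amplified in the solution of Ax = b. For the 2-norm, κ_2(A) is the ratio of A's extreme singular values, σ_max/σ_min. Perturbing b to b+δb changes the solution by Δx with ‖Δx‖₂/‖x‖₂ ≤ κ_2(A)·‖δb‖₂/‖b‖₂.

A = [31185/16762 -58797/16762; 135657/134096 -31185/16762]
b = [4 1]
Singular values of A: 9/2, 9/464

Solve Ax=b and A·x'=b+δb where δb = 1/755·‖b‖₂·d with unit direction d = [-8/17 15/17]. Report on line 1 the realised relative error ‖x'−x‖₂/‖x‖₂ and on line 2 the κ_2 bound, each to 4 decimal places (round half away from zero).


0.0055
0.3073

largest singular value 9/2, smallest 9/464
κ = σ_max/σ_min = (9/2)/(9/464) = 232.0000
worst-case relative error ≤ 232.0000 × 1/755 = 0.3073
solve Ax = b  →  x = [-45.0719 -25.0458]
‖b‖ = 4.1231, ‖x‖ = 51.5632
with δb = [-0.0026 0.0048], A·Δx = δb → ‖Δx‖ = 0.2815
realised ‖Δx‖/‖x‖ = 0.0055
realised/bound (from unrounded values) ≈ 0.0178


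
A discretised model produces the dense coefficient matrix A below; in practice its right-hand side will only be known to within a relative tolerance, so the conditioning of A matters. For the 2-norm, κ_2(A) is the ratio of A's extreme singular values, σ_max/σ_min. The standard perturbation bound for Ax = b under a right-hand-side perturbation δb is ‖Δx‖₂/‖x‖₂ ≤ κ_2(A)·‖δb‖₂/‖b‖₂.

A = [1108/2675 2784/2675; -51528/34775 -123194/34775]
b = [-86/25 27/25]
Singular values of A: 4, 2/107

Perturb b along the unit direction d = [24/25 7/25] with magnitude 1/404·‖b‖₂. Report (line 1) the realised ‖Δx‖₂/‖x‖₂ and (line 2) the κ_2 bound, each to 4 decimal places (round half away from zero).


0.0030
0.5297

largest singular value 4, smallest 2/107
κ = σ_max/σ_min = 4/(2/107) = 214.0000
κ_2(A)·‖δb‖/‖b‖ = 0.5297
solve Ax = b  →  x = [147.9615 -62.1923]
2-norm of b is 3.6056; of x, 160.5008
with δb = [0.0086 0.0025], A·Δx = δb → ‖Δx‖ = 0.4775
relative error = 0.0030
realised/bound (from unrounded values) ≈ 0.0056


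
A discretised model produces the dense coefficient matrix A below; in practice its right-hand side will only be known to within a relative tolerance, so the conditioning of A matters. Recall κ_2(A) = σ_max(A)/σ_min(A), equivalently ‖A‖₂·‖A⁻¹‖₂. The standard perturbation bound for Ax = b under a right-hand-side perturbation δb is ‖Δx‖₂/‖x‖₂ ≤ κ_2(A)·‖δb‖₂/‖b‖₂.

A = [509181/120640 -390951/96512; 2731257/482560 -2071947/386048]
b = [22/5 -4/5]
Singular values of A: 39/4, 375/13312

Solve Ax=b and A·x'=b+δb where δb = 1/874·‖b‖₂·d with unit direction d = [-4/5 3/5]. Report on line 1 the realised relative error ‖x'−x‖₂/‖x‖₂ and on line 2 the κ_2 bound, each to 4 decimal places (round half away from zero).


0.0013
0.3960

σ_max = 39/4, σ_min = 375/13312
κ = σ_max/σ_min = (39/4)/(375/13312) = 346.1120
worst-case relative error ≤ 346.1120 × 1/874 = 0.3960
solve Ax = b  →  x = [-97.7788 -102.9652]
2-norm of b is 4.4721; of x, 141.9948
with δb = [-0.0041 0.0031], A·Δx = δb → ‖Δx‖ = 0.1816
dividing the unrounded norms, ‖Δx‖/‖x‖ = 0.0013
so the bound overstates the realised error by a factor of ≈ 309.5723 (computed from the unrounded values)


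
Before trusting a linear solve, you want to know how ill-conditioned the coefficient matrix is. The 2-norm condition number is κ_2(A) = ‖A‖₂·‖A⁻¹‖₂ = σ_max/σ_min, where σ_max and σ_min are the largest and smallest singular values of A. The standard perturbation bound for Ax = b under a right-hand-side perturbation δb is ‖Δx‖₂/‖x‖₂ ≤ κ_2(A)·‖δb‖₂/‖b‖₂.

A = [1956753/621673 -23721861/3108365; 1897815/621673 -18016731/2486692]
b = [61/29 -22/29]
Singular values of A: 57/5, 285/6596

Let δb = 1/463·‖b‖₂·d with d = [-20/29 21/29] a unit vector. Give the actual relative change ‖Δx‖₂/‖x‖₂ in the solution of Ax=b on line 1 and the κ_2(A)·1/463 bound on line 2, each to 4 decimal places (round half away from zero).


σ_max = 57/5, σ_min = 285/6596
condition number: (57/5) ÷ (285/6596) = 263.8400
κ_2(A)·‖δb‖/‖b‖ = 0.5698
solve Ax = b  →  x = [-42.6934 -17.8839]
2-norm of b is 2.2361; of x, 46.2878
Δx = A⁻¹·δb where δb = 1/463·2.2361·d; ‖Δx‖ = 0.1118
realised ‖Δx‖/‖x‖ = 0.0024
so the bound overstates the realised error by a factor of ≈ 235.9861 (computed from the unrounded values)

0.0024
0.5698


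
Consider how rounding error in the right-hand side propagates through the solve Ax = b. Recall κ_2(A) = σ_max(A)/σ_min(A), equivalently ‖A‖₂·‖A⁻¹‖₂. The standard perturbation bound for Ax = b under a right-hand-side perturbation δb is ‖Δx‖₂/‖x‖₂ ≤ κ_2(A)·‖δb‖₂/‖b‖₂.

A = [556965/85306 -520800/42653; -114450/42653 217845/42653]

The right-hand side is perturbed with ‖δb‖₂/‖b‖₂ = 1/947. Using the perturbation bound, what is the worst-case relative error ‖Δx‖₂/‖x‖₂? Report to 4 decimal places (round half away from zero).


0.4076

AᵀA = [2145593025/43059844 -1005716250/10764961; -1005716250/10764961 1885734225/10764961]; tr = 33524325/148996, det = 50625/148996
char-poly roots: 225 and 225/148996
σ_max=√225=15, σ_min=√(225/148996)=(15/386) → κ = 386.0000
κ_2(A)·‖δb‖/‖b‖ = 0.4076


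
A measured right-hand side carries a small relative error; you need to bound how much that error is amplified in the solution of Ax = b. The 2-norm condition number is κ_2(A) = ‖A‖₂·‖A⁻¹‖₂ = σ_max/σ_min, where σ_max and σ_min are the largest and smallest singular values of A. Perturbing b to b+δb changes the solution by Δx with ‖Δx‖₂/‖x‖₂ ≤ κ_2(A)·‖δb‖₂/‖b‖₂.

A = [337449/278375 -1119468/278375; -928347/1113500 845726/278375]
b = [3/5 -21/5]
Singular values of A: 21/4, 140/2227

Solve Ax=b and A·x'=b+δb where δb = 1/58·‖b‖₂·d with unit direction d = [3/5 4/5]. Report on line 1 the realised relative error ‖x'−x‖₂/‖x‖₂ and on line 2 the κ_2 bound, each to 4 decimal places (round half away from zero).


σ_max = 21/4, σ_min = 140/2227
condition number: (21/4) ÷ (140/2227) = 83.5125
perturbation bound = 83.5125·1/58 = 1.4399
solve Ax = b  →  x = [-45.6526 -13.9106]
2-norm of b is 4.2426; of x, 47.7248
Δx = A⁻¹·δb where δb = 1/58·4.2426·d; ‖Δx‖ = 1.1636
realised ‖Δx‖/‖x‖ = 0.0244
tightness: 0.0244 against a bound of 1.4399 (unrounded ratio ≈ 0.0169)

0.0244
1.4399


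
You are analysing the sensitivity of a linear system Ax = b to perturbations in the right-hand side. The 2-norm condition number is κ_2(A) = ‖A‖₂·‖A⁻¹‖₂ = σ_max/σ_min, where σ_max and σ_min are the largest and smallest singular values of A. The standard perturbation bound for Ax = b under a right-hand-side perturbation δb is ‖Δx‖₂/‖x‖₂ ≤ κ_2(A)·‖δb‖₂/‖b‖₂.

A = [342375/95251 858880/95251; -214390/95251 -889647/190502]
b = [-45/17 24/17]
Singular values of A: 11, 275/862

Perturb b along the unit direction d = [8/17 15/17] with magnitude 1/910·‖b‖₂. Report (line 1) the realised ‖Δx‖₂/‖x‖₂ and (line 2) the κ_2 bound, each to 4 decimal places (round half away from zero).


0.0379
0.0379

from the listed singular values, σ₁ = 11, σ_n = 275/862
condition number: 11 ÷ (275/862) = 34.4800
worst-case relative error ≤ 34.4800 × 1/910 = 0.0379
solve Ax = b  →  x = [-0.1049 -0.2517]
‖b‖ = 3.0000, ‖x‖ = 0.2727
with δb = [0.0016 0.0029], A·Δx = δb → ‖Δx‖ = 0.0103
realised ‖Δx‖/‖x‖ = 0.0379
so the bound is sharp here: realised error equals the bound


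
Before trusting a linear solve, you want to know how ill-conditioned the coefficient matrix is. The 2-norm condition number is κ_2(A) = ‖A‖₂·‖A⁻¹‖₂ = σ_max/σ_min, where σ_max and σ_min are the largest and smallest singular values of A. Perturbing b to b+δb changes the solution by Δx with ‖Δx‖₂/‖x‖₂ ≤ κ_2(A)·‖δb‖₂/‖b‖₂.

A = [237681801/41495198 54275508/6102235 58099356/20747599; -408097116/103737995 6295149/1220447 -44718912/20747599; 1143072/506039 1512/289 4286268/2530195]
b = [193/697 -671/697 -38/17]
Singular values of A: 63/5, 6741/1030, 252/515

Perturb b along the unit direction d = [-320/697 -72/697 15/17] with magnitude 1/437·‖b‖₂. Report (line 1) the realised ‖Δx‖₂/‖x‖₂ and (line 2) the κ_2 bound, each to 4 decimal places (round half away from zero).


0.0028
0.0589

largest singular value 63/5, smallest 252/515
condition number: (63/5) ÷ (252/515) = 25.7500
bound on ‖Δx‖/‖x‖: κ·ε = 25.7500·1/437 = 0.0589
solve Ax = b  →  x = [2.0094 -0.1419 -3.5606]
2-norm of b is 2.4495; of x, 4.0909
re-solving with b+δb shifts x by Δx of norm 0.0115
relative error = 0.0028
tightness: 0.0028 against a bound of 0.0589 (unrounded ratio ≈ 0.0475)


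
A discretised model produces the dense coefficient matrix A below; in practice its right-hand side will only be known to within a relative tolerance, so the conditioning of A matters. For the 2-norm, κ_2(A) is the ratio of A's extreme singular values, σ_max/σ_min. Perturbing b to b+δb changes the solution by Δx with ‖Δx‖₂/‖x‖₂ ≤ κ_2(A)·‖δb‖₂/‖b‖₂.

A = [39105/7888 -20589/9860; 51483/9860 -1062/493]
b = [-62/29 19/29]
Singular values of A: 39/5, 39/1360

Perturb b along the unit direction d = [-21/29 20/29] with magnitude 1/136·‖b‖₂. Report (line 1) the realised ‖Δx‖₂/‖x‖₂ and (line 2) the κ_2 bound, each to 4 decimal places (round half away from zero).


0.0082
2.0000

largest singular value 39/5, smallest 39/1360
condition number: (39/5) ÷ (39/1360) = 272.0000
bound on ‖Δx‖/‖x‖: κ·ε = 272.0000·1/136 = 2.0000
solve Ax = b  →  x = [26.7061 64.4280]
2-norm of b is 2.2361; of x, 69.7437
with δb = [-0.0119 0.0113], A·Δx = δb → ‖Δx‖ = 0.5734
realised ‖Δx‖/‖x‖ = 0.0082
realised/bound (from unrounded values) ≈ 0.0041


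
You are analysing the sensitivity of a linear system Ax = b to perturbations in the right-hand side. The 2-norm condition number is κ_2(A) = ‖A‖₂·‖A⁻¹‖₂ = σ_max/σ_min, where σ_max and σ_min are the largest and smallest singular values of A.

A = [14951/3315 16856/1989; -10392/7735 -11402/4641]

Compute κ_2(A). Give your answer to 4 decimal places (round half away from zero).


327.6000

form AᵀA = [477001225/21538881 2683019000/64616643; 2683019000/64616643 15092162500/193849929] with trace 67076725/670761 and determinant 62500/670761
solving λ² − 67076725/670761·λ + 62500/670761 = 0 gives λ = 100, 625/670761
κ = σ_max/σ_min = 10/(25/819) = 327.6000


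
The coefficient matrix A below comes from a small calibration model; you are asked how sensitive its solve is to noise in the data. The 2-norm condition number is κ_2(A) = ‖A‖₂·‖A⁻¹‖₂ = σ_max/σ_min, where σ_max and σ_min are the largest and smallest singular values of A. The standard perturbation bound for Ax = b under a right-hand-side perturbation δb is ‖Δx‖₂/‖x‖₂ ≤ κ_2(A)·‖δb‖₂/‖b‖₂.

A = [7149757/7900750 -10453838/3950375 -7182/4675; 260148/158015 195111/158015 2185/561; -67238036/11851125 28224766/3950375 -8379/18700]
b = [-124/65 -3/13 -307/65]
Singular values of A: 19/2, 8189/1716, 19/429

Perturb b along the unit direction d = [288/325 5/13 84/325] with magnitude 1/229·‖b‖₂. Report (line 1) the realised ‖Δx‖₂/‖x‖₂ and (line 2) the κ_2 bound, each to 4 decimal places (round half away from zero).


from the listed singular values, σ₁ = 19/2, σ_n = 19/429
κ_2(A) = (19/2) / (19/429) = 214.5000
perturbation bound = 214.5000·1/229 = 0.9367
solve Ax = b  →  x = [48.1458 35.5830 -31.6913]
2-norm of b is 5.0990; of x, 67.7385
Δx = A⁻¹·δb where δb = 1/229·5.0990·d; ‖Δx‖ = 0.5028
relative error = 0.0074
so the bound overstates the realised error by a factor of ≈ 126.2038 (computed from the unrounded values)

0.0074
0.9367


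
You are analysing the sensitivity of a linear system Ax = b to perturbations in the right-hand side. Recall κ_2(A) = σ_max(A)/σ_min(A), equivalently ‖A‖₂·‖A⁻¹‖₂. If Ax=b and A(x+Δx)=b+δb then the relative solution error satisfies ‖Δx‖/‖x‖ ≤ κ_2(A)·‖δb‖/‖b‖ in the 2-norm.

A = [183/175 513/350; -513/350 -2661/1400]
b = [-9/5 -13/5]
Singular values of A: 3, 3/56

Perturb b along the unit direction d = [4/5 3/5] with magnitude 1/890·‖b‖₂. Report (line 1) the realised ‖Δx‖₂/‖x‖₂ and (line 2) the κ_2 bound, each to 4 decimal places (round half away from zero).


σ_max = 3, σ_min = 3/56
condition number: 3 ÷ (3/56) = 56.0000
κ_2(A)·‖δb‖/‖b‖ = 0.0629
solve Ax = b  →  x = [45.0000 -33.3333]
‖b‖ = 3.1623, ‖x‖ = 56.0010
with δb = [0.0028 0.0021], A·Δx = δb → ‖Δx‖ = 0.0663
realised ‖Δx‖/‖x‖ = 0.0012
so the bound overstates the realised error by a factor of ≈ 53.1272 (computed from the unrounded values)

0.0012
0.0629


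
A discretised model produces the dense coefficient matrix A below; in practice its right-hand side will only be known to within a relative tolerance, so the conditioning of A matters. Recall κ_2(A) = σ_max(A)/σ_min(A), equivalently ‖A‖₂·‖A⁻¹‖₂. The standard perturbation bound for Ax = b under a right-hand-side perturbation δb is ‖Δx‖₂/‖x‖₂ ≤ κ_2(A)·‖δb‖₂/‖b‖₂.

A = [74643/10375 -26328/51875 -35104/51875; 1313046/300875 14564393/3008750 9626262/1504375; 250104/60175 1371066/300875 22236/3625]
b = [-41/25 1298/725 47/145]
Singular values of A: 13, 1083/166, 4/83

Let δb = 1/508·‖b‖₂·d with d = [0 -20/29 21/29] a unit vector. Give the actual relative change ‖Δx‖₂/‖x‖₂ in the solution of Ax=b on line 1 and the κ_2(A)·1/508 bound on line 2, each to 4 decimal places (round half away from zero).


0.0048
0.5310

σ_max = 13, σ_min = 4/83
κ = σ_max/σ_min = 13/(4/83) = 269.7500
worst-case relative error ≤ 269.7500 × 1/508 = 0.5310
solve Ax = b  →  x = [-0.1991 16.7473 -12.2536]
‖b‖ = 2.4495, ‖x‖ = 20.7524
Δx = A⁻¹·δb where δb = 1/508·2.4495·d; ‖Δx‖ = 0.1001
relative error = 0.0048
realised/bound (from unrounded values) ≈ 0.0091


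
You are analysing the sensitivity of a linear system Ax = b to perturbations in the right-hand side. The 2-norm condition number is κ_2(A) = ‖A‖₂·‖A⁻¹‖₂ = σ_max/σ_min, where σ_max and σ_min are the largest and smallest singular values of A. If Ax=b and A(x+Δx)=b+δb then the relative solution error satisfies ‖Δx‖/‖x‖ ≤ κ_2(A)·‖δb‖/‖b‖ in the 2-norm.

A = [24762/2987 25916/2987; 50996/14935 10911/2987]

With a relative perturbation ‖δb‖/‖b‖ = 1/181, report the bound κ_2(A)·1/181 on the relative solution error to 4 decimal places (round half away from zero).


AᵀA = [17929508116/223054225 3765077316/44610845; 3765077316/44610845 790688977/8922169]; tr = 44823701/265225, det = 114244/265225
char-poly roots: 169 and 676/265225
κ_2(A) = √(λ_max/λ_min) = √(169 / (676/265225)) = 257.5000
worst-case relative error ≤ 257.5000 × 1/181 = 1.4227

1.4227


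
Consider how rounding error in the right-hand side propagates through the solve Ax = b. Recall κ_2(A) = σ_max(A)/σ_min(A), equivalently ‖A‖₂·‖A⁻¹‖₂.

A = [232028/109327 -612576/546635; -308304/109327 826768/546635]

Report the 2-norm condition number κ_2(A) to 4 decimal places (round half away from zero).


M = AᵀA = [148888349200/11952392929 -79406133120/11952392929; -79406133120/11952392929 42351787264/11952392929]. tr(M)=661730576/41357761, det(M)=102400/41357761
char-poly roots: 16 and 6400/41357761
σ_max=√16=4, σ_min=√(6400/41357761)=(80/6431) → κ = 321.5500

321.5500


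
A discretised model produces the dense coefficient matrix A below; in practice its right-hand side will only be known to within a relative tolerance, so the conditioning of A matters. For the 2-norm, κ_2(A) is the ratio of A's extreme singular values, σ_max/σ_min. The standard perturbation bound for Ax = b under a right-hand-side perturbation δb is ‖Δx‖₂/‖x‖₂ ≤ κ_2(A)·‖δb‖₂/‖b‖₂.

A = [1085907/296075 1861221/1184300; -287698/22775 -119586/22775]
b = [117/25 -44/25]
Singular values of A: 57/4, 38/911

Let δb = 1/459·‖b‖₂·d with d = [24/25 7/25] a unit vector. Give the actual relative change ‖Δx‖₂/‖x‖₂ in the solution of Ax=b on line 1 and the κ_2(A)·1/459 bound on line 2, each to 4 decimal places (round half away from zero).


0.0027
0.7443

largest singular value 57/4, smallest 38/911
κ = σ_max/σ_min = (57/4)/(38/911) = 341.6250
bound on ‖Δx‖/‖x‖: κ·ε = 341.6250·1/459 = 0.7443
solve Ax = b  →  x = [-36.6883 88.5992]
‖b‖ = 5.0000, ‖x‖ = 95.8950
δb = ε·‖b‖·d = [0.0105 0.0031]; solving A·Δx = δb gives ‖Δx‖ = 0.2612
realised ‖Δx‖/‖x‖ = 0.0027
realised/bound (from unrounded values) ≈ 0.0037


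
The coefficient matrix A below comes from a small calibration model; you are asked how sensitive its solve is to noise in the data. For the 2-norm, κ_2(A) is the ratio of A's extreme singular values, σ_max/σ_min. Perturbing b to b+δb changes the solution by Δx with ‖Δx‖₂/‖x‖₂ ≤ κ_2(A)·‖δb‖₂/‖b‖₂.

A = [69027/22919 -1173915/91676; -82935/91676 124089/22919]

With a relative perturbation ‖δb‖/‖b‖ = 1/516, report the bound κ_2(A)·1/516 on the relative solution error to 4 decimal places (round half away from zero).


M = AᵀA = [491797881/49730704 -135093420/3108169; -135093420/3108169 9612104769/49730704]. tr(M)=3005325/14792, det(M)=10556001/473344
eigenvalues of AᵀA: λ = (tr ± √(tr²−4·det))/2 = 3249/16, 3249/29584
κ = σ_max/σ_min = (57/4)/(57/172) = 43.0000
κ_2(A)·‖δb‖/‖b‖ = 0.0833

0.0833


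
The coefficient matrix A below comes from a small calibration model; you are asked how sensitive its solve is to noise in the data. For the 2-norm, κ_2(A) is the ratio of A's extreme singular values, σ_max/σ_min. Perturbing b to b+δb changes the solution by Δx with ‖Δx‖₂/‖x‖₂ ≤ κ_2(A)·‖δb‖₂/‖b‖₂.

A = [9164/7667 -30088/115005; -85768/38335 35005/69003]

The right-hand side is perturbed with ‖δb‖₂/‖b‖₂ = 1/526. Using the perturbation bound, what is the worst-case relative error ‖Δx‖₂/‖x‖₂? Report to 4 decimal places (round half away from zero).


form AᵀA = [32718416/5085025 -13250824/9153045; -13250824/9153045 134191489/411887025] with trace 331277/49005 and determinant 2704/6125625
λ_max, λ_min = (331277/49005 ± √2743505260609/60037250625)/2 = 169/25, 16/245025
κ_2(A) = √(λ_max/λ_min) = √((169/25) / (16/245025)) = 321.7500
κ_2(A)·‖δb‖/‖b‖ = 0.6117

0.6117


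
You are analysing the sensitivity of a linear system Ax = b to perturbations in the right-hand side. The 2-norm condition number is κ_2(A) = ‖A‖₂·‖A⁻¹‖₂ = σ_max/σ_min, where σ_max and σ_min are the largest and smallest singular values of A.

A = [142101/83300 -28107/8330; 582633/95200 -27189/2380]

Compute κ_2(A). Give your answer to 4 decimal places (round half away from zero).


form AᵀA = [28681490961/710542336 -6720989985/88817792; -6720989985/88817792 1575314325/11102224] with trace 448102449/2458624 and determinant 13286025/9834496
λ_max, λ_min = (448102449/2458624 ± √200763139459868001/6044831973376)/2 = 729/4, 18225/2458624
κ_2(A) = √(λ_max/λ_min) = √((729/4) / (18225/2458624)) = 156.8000

156.8000


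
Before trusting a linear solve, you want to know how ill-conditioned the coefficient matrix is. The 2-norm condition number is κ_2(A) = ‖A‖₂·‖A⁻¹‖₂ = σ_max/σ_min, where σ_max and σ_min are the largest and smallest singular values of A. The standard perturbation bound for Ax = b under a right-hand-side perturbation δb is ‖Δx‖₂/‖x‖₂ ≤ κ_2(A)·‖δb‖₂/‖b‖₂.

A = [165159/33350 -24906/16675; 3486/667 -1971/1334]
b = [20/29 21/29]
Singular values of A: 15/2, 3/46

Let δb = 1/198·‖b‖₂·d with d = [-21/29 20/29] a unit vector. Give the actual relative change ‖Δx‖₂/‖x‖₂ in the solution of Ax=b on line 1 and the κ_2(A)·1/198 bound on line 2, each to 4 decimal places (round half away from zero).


0.5808
0.5808

σ_max = 15/2, σ_min = 3/46
κ = σ_max/σ_min = (15/2)/(3/46) = 115.0000
worst-case relative error ≤ 115.0000 × 1/198 = 0.5808
solve Ax = b  →  x = [0.1280 -0.0373]
2-norm of b is 1.0000; of x, 0.1333
Δx = A⁻¹·δb where δb = 1/198·1.0000·d; ‖Δx‖ = 0.0774
realised ‖Δx‖/‖x‖ = 0.5808
realised/bound = 1 exactly: the bound is attained for this b and d


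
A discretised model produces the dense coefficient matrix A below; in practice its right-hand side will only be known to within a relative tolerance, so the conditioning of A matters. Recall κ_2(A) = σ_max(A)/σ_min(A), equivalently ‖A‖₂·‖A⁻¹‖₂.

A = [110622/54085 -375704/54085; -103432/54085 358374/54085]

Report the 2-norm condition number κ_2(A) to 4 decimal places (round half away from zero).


AᵀA = [27271588/3478225 -93494016/3478225; -93494016/3478225 320553412/3478225]; tr = 13913000/139129, det = 10000/139129
λ_max, λ_min = (13913000/139129 ± √193566003840000/19356878641)/2 = 100, 100/139129
σ_max=√100=10, σ_min=√(100/139129)=(10/373) → κ = 373.0000

373.0000


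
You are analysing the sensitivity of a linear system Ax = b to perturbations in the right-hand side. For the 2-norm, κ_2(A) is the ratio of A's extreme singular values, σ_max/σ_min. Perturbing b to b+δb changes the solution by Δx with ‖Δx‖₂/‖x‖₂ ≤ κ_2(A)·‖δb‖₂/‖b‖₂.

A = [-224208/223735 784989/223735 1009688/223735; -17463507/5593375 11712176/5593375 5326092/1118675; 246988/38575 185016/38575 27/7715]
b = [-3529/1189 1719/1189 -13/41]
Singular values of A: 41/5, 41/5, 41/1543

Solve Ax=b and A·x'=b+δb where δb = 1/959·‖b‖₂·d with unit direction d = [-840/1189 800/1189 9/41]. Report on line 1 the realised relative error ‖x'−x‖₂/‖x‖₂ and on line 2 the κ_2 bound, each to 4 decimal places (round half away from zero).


0.0012
0.3218

largest singular value 41/5, smallest 41/1543
κ_2(A) = (41/5) / (41/1543) = 308.6000
bound on ‖Δx‖/‖x‖: κ·ε = 308.6000·1/959 = 0.3218
solve Ax = b  →  x = [54.1395 -72.3893 67.6439]
2-norm of b is 3.3166; of x, 112.9026
δb = ε·‖b‖·d = [-0.0024 0.0023 0.0008]; solving A·Δx = δb gives ‖Δx‖ = 0.1302
relative error = 0.0012
tightness: 0.0012 against a bound of 0.3218 (unrounded ratio ≈ 0.0036)


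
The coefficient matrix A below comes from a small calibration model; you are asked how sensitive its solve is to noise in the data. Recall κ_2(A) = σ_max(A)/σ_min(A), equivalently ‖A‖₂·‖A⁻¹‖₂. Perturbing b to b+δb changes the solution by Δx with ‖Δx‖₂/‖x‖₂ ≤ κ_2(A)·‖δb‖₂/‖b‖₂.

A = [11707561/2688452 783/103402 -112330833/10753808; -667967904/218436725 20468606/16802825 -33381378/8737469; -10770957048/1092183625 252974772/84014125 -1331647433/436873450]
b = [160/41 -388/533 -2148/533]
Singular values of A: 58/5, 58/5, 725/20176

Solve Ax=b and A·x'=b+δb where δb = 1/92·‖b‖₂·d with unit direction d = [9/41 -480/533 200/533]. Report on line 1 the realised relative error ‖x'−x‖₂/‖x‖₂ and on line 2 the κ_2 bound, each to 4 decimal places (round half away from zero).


from the listed singular values, σ₁ = 58/5, σ_n = 725/20176
κ = σ_max/σ_min = (58/5)/(725/20176) = 322.8160
worst-case relative error ≤ 322.8160 × 1/92 = 3.5089
solve Ax = b  →  x = [0.4382 -0.0966 -0.1910]
‖b‖₂ = 5.6569 and ‖x‖₂ = 0.4877
Δx = A⁻¹·δb where δb = 1/92·5.6569·d; ‖Δx‖ = 1.7111
realised ‖Δx‖/‖x‖ = 3.5089
so the bound is sharp here: realised error equals the bound

3.5089
3.5089


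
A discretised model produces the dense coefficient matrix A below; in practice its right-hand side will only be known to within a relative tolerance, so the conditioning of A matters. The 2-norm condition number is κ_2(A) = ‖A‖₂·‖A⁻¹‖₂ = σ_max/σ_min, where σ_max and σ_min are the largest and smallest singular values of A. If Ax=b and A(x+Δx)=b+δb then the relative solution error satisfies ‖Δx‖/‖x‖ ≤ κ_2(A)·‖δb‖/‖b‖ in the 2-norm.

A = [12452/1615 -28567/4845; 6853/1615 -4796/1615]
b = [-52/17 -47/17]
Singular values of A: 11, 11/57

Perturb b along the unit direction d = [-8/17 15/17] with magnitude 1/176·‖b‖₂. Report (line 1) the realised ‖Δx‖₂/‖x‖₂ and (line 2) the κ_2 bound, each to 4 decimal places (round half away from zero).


largest singular value 11, smallest 11/57
condition number: 11 ÷ (11/57) = 57.0000
perturbation bound = 57.0000·1/176 = 0.3239
solve Ax = b  →  x = [-3.4000 -3.9273]
‖b‖₂ = 4.1231 and ‖x‖₂ = 5.1946
with δb = [-0.0110 0.0207], A·Δx = δb → ‖Δx‖ = 0.1214
dividing the unrounded norms, ‖Δx‖/‖x‖ = 0.0234
tightness: 0.0234 against a bound of 0.3239 (unrounded ratio ≈ 0.0722)

0.0234
0.3239


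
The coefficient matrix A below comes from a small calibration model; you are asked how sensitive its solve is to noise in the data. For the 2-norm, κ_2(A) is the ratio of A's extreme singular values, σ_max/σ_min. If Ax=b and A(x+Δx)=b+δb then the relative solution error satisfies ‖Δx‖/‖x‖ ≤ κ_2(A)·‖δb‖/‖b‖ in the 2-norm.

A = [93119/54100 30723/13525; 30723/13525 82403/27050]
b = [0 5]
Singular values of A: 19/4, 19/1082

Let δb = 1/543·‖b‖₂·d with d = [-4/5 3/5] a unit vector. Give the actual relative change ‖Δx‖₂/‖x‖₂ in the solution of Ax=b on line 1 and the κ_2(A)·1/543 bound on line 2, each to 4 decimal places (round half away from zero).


0.0031
0.4982

from the listed singular values, σ₁ = 19/4, σ_n = 19/1082
κ = σ_max/σ_min = (19/4)/(19/1082) = 270.5000
bound on ‖Δx‖/‖x‖: κ·ε = 270.5000·1/543 = 0.4982
solve Ax = b  →  x = [-136.1684 103.1789]
‖b‖₂ = 5.0000 and ‖x‖₂ = 170.8442
re-solving with b+δb shifts x by Δx of norm 0.5244
dividing the unrounded norms, ‖Δx‖/‖x‖ = 0.0031
realised/bound (from unrounded values) ≈ 0.0062


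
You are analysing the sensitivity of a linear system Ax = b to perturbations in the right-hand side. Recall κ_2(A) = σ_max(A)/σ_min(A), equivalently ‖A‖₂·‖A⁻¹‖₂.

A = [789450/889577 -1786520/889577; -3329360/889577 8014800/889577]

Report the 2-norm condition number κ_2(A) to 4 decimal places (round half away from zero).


AᵀA = [535755700/36212293 -1285614000/36212293; -1285614000/36212293 3085556800/36212293]; tr = 278562500/2785561, det = 640000/2785561
eigenvalues of AᵀA: λ = (tr ± √(tr²−4·det))/2 = 100, 6400/2785561
σ_max=√100=10, σ_min=√(6400/2785561)=(80/1669) → κ = 208.6250

208.6250


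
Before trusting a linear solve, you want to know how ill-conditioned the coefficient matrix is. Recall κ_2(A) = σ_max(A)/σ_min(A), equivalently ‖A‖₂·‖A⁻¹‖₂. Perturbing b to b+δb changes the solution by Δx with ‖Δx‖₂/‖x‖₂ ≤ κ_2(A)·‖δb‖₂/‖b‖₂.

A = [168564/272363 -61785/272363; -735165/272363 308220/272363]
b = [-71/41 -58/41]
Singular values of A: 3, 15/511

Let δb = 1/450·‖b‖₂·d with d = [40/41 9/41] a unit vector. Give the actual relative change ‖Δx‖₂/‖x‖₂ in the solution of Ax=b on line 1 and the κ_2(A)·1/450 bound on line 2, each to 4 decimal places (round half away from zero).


largest singular value 3, smallest 15/511
κ = σ_max/σ_min = 3/(15/511) = 102.2000
κ_2(A)·‖δb‖/‖b‖ = 0.2271
solve Ax = b  →  x = [-25.8974 -63.0205]
2-norm of b is 2.2361; of x, 68.1341
re-solving with b+δb shifts x by Δx of norm 0.1693
realised ‖Δx‖/‖x‖ = 0.0025
tightness: 0.0025 against a bound of 0.2271 (unrounded ratio ≈ 0.0109)

0.0025
0.2271


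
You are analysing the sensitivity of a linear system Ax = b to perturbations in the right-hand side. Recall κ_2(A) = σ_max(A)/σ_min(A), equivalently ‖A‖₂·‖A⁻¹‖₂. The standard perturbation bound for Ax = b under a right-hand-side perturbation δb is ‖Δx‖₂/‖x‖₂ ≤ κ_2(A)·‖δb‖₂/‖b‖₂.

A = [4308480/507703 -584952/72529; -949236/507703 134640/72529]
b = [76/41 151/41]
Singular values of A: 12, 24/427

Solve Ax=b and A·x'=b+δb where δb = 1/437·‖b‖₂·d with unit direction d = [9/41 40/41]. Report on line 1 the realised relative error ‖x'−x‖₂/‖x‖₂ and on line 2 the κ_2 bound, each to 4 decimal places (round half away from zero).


0.0024
0.4886

largest singular value 12, smallest 24/427
condition number: 12 ÷ (24/427) = 213.5000
worst-case relative error ≤ 213.5000 × 1/437 = 0.4886
solve Ax = b  →  x = [49.1408 51.4770]
‖b‖₂ = 4.1231 and ‖x‖₂ = 71.1667
with δb = [0.0021 0.0092], A·Δx = δb → ‖Δx‖ = 0.1679
relative error = 0.0024
so the bound overstates the realised error by a factor of ≈ 207.1256 (computed from the unrounded values)


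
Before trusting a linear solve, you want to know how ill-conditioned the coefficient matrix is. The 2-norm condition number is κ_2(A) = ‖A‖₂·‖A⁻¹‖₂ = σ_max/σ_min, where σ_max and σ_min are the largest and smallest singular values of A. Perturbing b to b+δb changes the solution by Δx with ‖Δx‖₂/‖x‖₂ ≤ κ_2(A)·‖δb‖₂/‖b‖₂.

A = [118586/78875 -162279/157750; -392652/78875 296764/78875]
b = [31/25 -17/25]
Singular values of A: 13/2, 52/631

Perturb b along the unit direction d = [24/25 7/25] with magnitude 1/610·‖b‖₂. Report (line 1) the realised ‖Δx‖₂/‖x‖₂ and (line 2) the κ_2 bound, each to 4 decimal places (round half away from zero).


σ_max = 13/2, σ_min = 52/631
κ = σ_max/σ_min = (13/2)/(52/631) = 78.8750
perturbation bound = 78.8750·1/610 = 0.1293
solve Ax = b  →  x = [7.4038 9.6154]
‖b‖₂ = 1.4142 and ‖x‖₂ = 12.1356
Δx = A⁻¹·δb where δb = 1/610·1.4142·d; ‖Δx‖ = 0.0281
dividing the unrounded norms, ‖Δx‖/‖x‖ = 0.0023
tightness: 0.0023 against a bound of 0.1293 (unrounded ratio ≈ 0.0179)

0.0023
0.1293


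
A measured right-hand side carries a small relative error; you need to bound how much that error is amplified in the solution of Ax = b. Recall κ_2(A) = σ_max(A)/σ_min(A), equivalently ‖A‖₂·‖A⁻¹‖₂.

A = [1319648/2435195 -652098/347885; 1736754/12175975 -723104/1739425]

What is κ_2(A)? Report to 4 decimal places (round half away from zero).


form AᵀA = [27693685636/88194150625 -13545121536/12599164375; -13545121536/12599164375 6635142436/1799880625] with trace 564505064/141110641 and determinant 250000/141110641
char-poly roots: 4 and 62500/141110641
so κ_2 = √(4 / (62500/141110641)) = 95.0320

95.0320


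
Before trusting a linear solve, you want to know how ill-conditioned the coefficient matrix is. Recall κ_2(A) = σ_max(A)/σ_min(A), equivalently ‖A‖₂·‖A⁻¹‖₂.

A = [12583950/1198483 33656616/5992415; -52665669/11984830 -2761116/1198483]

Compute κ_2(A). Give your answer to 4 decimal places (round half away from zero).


338.9375

AᵀA = [110113919831169/849918048100 2936338364358/42495902405; 2936338364358/42495902405 7830543430224/212479512025]; tr = 97879649517/588178580, det = 4430766096/18380580625
eigenvalues of AᵀA: λ = (tr ± √(tr²−4·det))/2 = 16641/100, 1065024/735223225
so κ_2 = √((16641/100) / (1065024/735223225)) = 338.9375


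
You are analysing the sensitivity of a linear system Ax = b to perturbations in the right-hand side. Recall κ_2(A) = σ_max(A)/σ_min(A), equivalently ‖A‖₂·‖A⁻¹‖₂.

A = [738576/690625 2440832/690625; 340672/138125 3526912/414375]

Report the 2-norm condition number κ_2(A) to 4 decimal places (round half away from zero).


239.0625

form AᵀA = [20396034304/2822265625 209740969984/8466796875; 209740969984/8466796875 2157376651264/25400390625] with trace 3745505536/40640625 and determinant 16777216/112890625
λ_max, λ_min = (3745505536/40640625 ± √14027829875583287296/1651660400390625)/2 = 2304/25, 65536/40640625
so κ_2 = √((2304/25) / (65536/40640625)) = 239.0625


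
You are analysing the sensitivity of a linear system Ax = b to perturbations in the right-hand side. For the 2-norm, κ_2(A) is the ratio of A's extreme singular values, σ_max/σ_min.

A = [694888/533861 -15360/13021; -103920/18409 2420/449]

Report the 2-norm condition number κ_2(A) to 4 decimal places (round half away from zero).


179.6000

form AᵀA = [5690146624/169546441 -5418866880/169546441; -5418866880/169546441 5161162000/169546441] with trace 12902864/201601 and determinant 25600/201601
char-poly roots: 64 and 400/201601
κ_2(A) = √(λ_max/λ_min) = √(64 / (400/201601)) = 179.6000


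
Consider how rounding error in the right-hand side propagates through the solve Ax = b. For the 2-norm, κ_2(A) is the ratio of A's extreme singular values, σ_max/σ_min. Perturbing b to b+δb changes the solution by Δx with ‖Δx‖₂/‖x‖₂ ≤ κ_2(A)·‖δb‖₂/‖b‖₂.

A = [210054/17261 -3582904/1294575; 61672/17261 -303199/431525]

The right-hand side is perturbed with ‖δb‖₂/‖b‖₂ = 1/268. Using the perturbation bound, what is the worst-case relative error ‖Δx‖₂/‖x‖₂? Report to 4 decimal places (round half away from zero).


form AᵀA = [47926118500/297942121 -10782666440/297942121; -10782666440/297942121 21863308441/2681479089] with trace 269600461/1595169 and determinant 2856100/1595169
char-poly roots: 169 and 16900/1595169
so κ_2 = √(169 / (16900/1595169)) = 126.3000
perturbation bound = 126.3000·1/268 = 0.4713

0.4713


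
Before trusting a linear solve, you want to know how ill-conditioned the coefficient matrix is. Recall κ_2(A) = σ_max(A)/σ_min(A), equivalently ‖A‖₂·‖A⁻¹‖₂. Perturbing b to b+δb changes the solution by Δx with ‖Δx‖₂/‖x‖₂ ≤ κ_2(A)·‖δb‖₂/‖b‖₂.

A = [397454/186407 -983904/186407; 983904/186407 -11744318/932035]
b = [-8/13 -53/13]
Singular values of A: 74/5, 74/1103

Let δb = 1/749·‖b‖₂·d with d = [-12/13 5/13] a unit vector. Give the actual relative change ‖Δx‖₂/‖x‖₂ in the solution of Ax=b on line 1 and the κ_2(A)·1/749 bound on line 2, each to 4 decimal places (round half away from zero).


0.0055
0.2945

σ_max = 74/5, σ_min = 74/1103
κ_2(A) = (74/5) / (74/1103) = 220.6000
bound on ‖Δx‖/‖x‖: κ·ε = 220.6000·1/749 = 0.2945
solve Ax = b  →  x = [-13.8628 -5.4834]
‖b‖ = 4.1231, ‖x‖ = 14.9079
δb = ε·‖b‖·d = [-0.0051 0.0021]; solving A·Δx = δb gives ‖Δx‖ = 0.0821
relative error = 0.0055
tightness: 0.0055 against a bound of 0.2945 (unrounded ratio ≈ 0.0187)


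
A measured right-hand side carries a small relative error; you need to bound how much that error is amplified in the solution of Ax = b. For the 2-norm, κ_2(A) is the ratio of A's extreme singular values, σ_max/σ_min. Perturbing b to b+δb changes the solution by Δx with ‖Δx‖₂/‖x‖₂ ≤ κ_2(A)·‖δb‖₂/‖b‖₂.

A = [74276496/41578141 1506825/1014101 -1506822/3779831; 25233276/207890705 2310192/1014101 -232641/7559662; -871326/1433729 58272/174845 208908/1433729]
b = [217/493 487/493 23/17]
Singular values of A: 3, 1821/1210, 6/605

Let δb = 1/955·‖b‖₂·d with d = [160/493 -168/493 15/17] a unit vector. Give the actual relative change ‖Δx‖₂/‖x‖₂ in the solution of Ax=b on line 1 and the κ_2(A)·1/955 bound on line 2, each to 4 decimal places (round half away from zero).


from the listed singular values, σ₁ = 3, σ_n = 6/605
κ = σ_max/σ_min = 3/(6/605) = 302.5000
worst-case relative error ≤ 302.5000 × 1/955 = 0.3168
solve Ax = b  →  x = [21.7152 0.6068 98.4682]
2-norm of b is 1.7321; of x, 100.8361
with δb = [0.0006 -0.0006 0.0016], A·Δx = δb → ‖Δx‖ = 0.1829
dividing the unrounded norms, ‖Δx‖/‖x‖ = 0.0018
tightness: 0.0018 against a bound of 0.3168 (unrounded ratio ≈ 0.0057)

0.0018
0.3168
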